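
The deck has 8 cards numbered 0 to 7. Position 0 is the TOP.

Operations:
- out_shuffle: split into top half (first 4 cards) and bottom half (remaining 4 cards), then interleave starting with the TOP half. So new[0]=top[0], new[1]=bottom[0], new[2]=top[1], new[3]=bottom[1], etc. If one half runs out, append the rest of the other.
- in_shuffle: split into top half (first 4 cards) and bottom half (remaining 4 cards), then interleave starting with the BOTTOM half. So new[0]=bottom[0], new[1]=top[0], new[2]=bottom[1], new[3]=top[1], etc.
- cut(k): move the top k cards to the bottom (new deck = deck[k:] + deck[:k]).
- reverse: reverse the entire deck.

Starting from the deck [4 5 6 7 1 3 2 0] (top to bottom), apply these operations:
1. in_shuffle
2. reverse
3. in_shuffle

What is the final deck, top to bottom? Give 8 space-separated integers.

After op 1 (in_shuffle): [1 4 3 5 2 6 0 7]
After op 2 (reverse): [7 0 6 2 5 3 4 1]
After op 3 (in_shuffle): [5 7 3 0 4 6 1 2]

Answer: 5 7 3 0 4 6 1 2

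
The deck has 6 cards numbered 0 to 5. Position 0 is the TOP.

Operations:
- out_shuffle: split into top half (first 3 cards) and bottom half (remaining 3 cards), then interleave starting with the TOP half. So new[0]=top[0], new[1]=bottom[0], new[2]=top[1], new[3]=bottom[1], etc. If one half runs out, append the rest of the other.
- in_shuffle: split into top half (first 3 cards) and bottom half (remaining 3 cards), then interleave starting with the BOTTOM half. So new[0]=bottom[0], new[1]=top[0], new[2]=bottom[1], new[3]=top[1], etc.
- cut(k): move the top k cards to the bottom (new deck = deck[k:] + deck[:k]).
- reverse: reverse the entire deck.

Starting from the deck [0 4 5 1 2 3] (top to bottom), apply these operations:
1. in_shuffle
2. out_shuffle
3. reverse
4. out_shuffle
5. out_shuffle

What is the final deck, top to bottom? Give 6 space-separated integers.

After op 1 (in_shuffle): [1 0 2 4 3 5]
After op 2 (out_shuffle): [1 4 0 3 2 5]
After op 3 (reverse): [5 2 3 0 4 1]
After op 4 (out_shuffle): [5 0 2 4 3 1]
After op 5 (out_shuffle): [5 4 0 3 2 1]

Answer: 5 4 0 3 2 1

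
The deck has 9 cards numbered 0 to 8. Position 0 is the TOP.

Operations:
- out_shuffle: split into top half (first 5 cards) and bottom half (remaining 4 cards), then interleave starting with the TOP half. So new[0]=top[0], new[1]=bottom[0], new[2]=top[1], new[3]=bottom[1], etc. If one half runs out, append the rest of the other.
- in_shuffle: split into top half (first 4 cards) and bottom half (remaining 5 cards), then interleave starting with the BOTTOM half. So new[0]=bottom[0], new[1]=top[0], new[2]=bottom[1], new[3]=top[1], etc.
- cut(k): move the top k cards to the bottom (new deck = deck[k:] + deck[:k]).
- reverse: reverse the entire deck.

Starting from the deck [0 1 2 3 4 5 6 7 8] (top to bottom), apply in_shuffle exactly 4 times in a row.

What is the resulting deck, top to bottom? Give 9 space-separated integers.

After op 1 (in_shuffle): [4 0 5 1 6 2 7 3 8]
After op 2 (in_shuffle): [6 4 2 0 7 5 3 1 8]
After op 3 (in_shuffle): [7 6 5 4 3 2 1 0 8]
After op 4 (in_shuffle): [3 7 2 6 1 5 0 4 8]

Answer: 3 7 2 6 1 5 0 4 8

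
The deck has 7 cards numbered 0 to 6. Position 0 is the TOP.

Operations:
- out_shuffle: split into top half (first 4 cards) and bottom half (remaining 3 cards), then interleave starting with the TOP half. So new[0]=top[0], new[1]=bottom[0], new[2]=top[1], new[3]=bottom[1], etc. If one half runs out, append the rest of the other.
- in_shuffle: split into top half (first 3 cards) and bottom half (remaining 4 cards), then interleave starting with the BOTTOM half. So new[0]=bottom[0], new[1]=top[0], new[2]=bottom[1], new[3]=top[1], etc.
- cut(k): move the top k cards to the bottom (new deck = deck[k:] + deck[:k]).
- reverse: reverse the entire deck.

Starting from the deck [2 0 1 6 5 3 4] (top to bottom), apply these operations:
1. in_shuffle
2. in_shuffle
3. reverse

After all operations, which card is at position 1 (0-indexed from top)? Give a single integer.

Answer: 5

Derivation:
After op 1 (in_shuffle): [6 2 5 0 3 1 4]
After op 2 (in_shuffle): [0 6 3 2 1 5 4]
After op 3 (reverse): [4 5 1 2 3 6 0]
Position 1: card 5.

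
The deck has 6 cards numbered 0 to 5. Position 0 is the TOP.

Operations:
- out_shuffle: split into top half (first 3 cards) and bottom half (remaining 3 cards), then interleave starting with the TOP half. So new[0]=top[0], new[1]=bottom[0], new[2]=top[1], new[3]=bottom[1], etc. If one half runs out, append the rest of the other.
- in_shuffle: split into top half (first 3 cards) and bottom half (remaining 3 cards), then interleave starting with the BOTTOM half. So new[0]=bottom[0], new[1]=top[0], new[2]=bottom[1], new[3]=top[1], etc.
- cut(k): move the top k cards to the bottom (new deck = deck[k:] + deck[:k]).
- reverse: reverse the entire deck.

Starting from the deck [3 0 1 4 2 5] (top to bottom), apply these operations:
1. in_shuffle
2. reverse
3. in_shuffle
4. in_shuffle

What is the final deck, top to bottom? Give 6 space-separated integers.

After op 1 (in_shuffle): [4 3 2 0 5 1]
After op 2 (reverse): [1 5 0 2 3 4]
After op 3 (in_shuffle): [2 1 3 5 4 0]
After op 4 (in_shuffle): [5 2 4 1 0 3]

Answer: 5 2 4 1 0 3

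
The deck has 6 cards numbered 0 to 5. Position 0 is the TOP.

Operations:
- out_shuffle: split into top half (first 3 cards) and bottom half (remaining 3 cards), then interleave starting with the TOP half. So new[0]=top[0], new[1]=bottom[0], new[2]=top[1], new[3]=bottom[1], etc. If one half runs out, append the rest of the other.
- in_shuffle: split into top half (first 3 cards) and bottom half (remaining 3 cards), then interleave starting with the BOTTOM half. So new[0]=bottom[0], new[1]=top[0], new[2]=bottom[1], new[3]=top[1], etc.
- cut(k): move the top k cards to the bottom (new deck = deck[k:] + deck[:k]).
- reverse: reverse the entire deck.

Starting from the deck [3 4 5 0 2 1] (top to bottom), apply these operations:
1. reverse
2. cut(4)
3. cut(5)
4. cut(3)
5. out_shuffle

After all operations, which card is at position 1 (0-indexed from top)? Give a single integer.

Answer: 5

Derivation:
After op 1 (reverse): [1 2 0 5 4 3]
After op 2 (cut(4)): [4 3 1 2 0 5]
After op 3 (cut(5)): [5 4 3 1 2 0]
After op 4 (cut(3)): [1 2 0 5 4 3]
After op 5 (out_shuffle): [1 5 2 4 0 3]
Position 1: card 5.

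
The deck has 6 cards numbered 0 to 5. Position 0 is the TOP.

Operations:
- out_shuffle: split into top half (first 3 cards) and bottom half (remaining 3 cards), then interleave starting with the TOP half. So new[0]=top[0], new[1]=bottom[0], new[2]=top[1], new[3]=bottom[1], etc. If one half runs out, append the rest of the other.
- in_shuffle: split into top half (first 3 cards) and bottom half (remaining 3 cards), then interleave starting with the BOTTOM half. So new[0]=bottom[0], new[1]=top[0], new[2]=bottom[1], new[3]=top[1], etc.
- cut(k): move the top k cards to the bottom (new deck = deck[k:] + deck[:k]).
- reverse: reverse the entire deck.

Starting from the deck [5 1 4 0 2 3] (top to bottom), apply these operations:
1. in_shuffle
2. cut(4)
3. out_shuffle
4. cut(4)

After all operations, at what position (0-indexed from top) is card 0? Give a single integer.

Answer: 0

Derivation:
After op 1 (in_shuffle): [0 5 2 1 3 4]
After op 2 (cut(4)): [3 4 0 5 2 1]
After op 3 (out_shuffle): [3 5 4 2 0 1]
After op 4 (cut(4)): [0 1 3 5 4 2]
Card 0 is at position 0.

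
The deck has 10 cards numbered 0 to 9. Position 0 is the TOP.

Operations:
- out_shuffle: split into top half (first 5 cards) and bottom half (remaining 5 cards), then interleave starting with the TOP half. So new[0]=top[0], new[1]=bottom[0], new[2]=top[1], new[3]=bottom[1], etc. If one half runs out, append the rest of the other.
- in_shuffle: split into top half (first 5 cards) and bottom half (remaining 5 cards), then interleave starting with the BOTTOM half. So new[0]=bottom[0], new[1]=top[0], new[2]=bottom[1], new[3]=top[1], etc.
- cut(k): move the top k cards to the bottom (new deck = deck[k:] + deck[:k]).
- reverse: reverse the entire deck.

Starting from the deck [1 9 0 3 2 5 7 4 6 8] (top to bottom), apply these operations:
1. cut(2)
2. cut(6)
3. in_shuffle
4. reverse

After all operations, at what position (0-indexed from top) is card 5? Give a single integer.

Answer: 5

Derivation:
After op 1 (cut(2)): [0 3 2 5 7 4 6 8 1 9]
After op 2 (cut(6)): [6 8 1 9 0 3 2 5 7 4]
After op 3 (in_shuffle): [3 6 2 8 5 1 7 9 4 0]
After op 4 (reverse): [0 4 9 7 1 5 8 2 6 3]
Card 5 is at position 5.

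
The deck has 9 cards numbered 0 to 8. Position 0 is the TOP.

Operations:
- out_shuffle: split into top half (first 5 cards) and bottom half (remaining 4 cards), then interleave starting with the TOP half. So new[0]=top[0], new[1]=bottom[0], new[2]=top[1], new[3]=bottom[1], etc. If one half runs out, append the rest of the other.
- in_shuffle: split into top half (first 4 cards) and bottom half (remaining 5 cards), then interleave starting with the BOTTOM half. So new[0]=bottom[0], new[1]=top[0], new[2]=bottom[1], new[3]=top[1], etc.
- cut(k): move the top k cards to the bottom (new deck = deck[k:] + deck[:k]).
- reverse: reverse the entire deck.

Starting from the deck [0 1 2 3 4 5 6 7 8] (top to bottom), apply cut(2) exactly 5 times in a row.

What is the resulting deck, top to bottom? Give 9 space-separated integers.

After op 1 (cut(2)): [2 3 4 5 6 7 8 0 1]
After op 2 (cut(2)): [4 5 6 7 8 0 1 2 3]
After op 3 (cut(2)): [6 7 8 0 1 2 3 4 5]
After op 4 (cut(2)): [8 0 1 2 3 4 5 6 7]
After op 5 (cut(2)): [1 2 3 4 5 6 7 8 0]

Answer: 1 2 3 4 5 6 7 8 0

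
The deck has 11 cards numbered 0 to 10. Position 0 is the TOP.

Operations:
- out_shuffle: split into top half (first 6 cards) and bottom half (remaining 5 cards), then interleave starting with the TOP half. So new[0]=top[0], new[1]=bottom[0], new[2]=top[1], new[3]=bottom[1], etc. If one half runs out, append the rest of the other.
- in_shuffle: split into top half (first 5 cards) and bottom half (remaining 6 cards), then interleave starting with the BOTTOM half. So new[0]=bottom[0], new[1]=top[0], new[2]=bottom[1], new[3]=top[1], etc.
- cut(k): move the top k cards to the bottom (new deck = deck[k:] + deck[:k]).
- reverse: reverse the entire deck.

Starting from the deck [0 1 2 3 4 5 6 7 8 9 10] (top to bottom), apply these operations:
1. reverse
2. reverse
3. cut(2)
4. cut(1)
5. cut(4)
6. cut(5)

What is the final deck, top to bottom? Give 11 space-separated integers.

After op 1 (reverse): [10 9 8 7 6 5 4 3 2 1 0]
After op 2 (reverse): [0 1 2 3 4 5 6 7 8 9 10]
After op 3 (cut(2)): [2 3 4 5 6 7 8 9 10 0 1]
After op 4 (cut(1)): [3 4 5 6 7 8 9 10 0 1 2]
After op 5 (cut(4)): [7 8 9 10 0 1 2 3 4 5 6]
After op 6 (cut(5)): [1 2 3 4 5 6 7 8 9 10 0]

Answer: 1 2 3 4 5 6 7 8 9 10 0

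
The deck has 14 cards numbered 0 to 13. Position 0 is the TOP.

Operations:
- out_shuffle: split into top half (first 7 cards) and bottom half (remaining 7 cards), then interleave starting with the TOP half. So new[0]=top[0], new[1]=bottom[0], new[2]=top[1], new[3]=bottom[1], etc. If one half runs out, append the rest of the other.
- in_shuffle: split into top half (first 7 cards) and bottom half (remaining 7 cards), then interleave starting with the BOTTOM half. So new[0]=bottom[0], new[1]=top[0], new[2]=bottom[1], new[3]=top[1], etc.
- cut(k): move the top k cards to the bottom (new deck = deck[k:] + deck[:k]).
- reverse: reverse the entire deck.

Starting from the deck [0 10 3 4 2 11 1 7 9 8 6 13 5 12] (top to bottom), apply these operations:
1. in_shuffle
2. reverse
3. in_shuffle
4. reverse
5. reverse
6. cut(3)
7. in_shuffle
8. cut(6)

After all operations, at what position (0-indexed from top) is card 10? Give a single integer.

Answer: 1

Derivation:
After op 1 (in_shuffle): [7 0 9 10 8 3 6 4 13 2 5 11 12 1]
After op 2 (reverse): [1 12 11 5 2 13 4 6 3 8 10 9 0 7]
After op 3 (in_shuffle): [6 1 3 12 8 11 10 5 9 2 0 13 7 4]
After op 4 (reverse): [4 7 13 0 2 9 5 10 11 8 12 3 1 6]
After op 5 (reverse): [6 1 3 12 8 11 10 5 9 2 0 13 7 4]
After op 6 (cut(3)): [12 8 11 10 5 9 2 0 13 7 4 6 1 3]
After op 7 (in_shuffle): [0 12 13 8 7 11 4 10 6 5 1 9 3 2]
After op 8 (cut(6)): [4 10 6 5 1 9 3 2 0 12 13 8 7 11]
Card 10 is at position 1.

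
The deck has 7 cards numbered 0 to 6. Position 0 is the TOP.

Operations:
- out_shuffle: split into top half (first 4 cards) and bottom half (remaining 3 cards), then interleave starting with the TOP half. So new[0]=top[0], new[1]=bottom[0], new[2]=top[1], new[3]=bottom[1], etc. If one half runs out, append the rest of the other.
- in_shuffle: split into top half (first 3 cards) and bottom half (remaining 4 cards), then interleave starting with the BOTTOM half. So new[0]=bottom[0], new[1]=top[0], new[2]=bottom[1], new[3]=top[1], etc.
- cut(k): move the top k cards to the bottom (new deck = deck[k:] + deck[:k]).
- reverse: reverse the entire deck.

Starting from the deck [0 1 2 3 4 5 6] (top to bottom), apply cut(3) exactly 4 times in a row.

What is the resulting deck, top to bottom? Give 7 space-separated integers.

Answer: 5 6 0 1 2 3 4

Derivation:
After op 1 (cut(3)): [3 4 5 6 0 1 2]
After op 2 (cut(3)): [6 0 1 2 3 4 5]
After op 3 (cut(3)): [2 3 4 5 6 0 1]
After op 4 (cut(3)): [5 6 0 1 2 3 4]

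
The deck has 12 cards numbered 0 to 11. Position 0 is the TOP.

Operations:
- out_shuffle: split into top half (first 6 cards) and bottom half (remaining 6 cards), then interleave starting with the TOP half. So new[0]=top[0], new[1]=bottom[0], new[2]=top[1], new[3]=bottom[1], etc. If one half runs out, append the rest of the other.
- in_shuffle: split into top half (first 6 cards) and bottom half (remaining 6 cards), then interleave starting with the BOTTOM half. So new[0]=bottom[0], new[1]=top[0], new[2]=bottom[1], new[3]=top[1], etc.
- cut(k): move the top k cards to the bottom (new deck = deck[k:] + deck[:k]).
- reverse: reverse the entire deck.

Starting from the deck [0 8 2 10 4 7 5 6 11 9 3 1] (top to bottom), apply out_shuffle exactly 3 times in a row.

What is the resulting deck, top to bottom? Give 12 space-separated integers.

Answer: 0 6 10 3 5 2 9 7 8 11 4 1

Derivation:
After op 1 (out_shuffle): [0 5 8 6 2 11 10 9 4 3 7 1]
After op 2 (out_shuffle): [0 10 5 9 8 4 6 3 2 7 11 1]
After op 3 (out_shuffle): [0 6 10 3 5 2 9 7 8 11 4 1]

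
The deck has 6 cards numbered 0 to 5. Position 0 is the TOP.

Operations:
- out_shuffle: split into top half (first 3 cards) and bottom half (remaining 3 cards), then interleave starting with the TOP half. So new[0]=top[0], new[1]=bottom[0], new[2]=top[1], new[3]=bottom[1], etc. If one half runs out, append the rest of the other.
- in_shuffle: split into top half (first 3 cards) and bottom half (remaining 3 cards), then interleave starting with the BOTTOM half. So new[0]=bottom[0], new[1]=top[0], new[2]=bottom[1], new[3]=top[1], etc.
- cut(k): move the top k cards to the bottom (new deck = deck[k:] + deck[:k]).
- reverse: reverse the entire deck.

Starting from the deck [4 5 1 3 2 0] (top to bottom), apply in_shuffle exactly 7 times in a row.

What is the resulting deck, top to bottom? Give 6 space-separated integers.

Answer: 3 4 2 5 0 1

Derivation:
After op 1 (in_shuffle): [3 4 2 5 0 1]
After op 2 (in_shuffle): [5 3 0 4 1 2]
After op 3 (in_shuffle): [4 5 1 3 2 0]
After op 4 (in_shuffle): [3 4 2 5 0 1]
After op 5 (in_shuffle): [5 3 0 4 1 2]
After op 6 (in_shuffle): [4 5 1 3 2 0]
After op 7 (in_shuffle): [3 4 2 5 0 1]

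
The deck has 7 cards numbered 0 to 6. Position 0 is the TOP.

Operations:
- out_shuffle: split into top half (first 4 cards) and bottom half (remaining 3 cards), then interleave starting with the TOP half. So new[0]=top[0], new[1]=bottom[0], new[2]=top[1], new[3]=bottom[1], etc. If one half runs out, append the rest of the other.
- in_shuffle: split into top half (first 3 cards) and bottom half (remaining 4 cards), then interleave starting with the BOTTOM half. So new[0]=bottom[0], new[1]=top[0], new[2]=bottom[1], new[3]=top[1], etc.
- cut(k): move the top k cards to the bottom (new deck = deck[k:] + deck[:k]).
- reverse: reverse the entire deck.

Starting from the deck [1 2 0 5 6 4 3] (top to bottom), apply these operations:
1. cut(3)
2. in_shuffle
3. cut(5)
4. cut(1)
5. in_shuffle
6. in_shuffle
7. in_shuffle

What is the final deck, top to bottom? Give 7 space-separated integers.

Answer: 0 3 5 1 6 2 4

Derivation:
After op 1 (cut(3)): [5 6 4 3 1 2 0]
After op 2 (in_shuffle): [3 5 1 6 2 4 0]
After op 3 (cut(5)): [4 0 3 5 1 6 2]
After op 4 (cut(1)): [0 3 5 1 6 2 4]
After op 5 (in_shuffle): [1 0 6 3 2 5 4]
After op 6 (in_shuffle): [3 1 2 0 5 6 4]
After op 7 (in_shuffle): [0 3 5 1 6 2 4]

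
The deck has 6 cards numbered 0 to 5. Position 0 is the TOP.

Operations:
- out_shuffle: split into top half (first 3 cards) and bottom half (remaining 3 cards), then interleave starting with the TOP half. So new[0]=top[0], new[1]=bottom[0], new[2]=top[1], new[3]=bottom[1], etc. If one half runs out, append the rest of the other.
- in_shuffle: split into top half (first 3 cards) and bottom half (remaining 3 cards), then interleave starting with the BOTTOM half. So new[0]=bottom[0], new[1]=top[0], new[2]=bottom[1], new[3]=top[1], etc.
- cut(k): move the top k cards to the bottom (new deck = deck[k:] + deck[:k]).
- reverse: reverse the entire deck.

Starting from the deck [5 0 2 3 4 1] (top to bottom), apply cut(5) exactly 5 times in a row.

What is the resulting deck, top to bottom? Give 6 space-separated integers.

After op 1 (cut(5)): [1 5 0 2 3 4]
After op 2 (cut(5)): [4 1 5 0 2 3]
After op 3 (cut(5)): [3 4 1 5 0 2]
After op 4 (cut(5)): [2 3 4 1 5 0]
After op 5 (cut(5)): [0 2 3 4 1 5]

Answer: 0 2 3 4 1 5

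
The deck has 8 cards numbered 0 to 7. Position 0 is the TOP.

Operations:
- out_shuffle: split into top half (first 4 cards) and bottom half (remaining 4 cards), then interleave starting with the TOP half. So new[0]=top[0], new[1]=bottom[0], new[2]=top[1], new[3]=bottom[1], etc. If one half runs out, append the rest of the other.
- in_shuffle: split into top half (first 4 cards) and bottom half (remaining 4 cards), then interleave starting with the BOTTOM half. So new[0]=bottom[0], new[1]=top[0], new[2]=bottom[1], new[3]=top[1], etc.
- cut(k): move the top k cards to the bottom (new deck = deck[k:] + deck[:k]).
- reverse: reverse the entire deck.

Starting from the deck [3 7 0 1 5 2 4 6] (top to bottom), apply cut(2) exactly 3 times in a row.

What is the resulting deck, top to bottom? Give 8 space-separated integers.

After op 1 (cut(2)): [0 1 5 2 4 6 3 7]
After op 2 (cut(2)): [5 2 4 6 3 7 0 1]
After op 3 (cut(2)): [4 6 3 7 0 1 5 2]

Answer: 4 6 3 7 0 1 5 2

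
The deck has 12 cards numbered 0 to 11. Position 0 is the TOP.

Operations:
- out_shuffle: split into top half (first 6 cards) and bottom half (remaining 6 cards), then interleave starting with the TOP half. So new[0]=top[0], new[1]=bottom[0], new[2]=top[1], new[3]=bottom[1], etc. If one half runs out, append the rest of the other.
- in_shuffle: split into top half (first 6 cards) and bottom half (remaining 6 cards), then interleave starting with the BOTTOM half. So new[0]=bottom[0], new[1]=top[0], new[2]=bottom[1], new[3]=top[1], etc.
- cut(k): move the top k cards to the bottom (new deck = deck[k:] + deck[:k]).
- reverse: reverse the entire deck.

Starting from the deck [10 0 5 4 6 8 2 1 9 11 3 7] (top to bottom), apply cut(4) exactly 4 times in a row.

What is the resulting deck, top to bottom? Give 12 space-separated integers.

After op 1 (cut(4)): [6 8 2 1 9 11 3 7 10 0 5 4]
After op 2 (cut(4)): [9 11 3 7 10 0 5 4 6 8 2 1]
After op 3 (cut(4)): [10 0 5 4 6 8 2 1 9 11 3 7]
After op 4 (cut(4)): [6 8 2 1 9 11 3 7 10 0 5 4]

Answer: 6 8 2 1 9 11 3 7 10 0 5 4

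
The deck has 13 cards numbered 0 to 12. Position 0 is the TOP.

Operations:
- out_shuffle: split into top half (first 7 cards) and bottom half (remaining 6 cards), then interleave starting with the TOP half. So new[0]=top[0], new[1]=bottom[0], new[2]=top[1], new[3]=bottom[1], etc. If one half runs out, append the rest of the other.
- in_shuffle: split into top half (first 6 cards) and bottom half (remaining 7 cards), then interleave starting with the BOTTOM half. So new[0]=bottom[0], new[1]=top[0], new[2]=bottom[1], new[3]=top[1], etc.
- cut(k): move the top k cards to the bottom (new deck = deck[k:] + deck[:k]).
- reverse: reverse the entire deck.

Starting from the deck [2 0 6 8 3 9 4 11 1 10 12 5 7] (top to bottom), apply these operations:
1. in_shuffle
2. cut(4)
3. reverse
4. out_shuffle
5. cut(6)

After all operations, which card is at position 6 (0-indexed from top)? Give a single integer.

Answer: 5

Derivation:
After op 1 (in_shuffle): [4 2 11 0 1 6 10 8 12 3 5 9 7]
After op 2 (cut(4)): [1 6 10 8 12 3 5 9 7 4 2 11 0]
After op 3 (reverse): [0 11 2 4 7 9 5 3 12 8 10 6 1]
After op 4 (out_shuffle): [0 3 11 12 2 8 4 10 7 6 9 1 5]
After op 5 (cut(6)): [4 10 7 6 9 1 5 0 3 11 12 2 8]
Position 6: card 5.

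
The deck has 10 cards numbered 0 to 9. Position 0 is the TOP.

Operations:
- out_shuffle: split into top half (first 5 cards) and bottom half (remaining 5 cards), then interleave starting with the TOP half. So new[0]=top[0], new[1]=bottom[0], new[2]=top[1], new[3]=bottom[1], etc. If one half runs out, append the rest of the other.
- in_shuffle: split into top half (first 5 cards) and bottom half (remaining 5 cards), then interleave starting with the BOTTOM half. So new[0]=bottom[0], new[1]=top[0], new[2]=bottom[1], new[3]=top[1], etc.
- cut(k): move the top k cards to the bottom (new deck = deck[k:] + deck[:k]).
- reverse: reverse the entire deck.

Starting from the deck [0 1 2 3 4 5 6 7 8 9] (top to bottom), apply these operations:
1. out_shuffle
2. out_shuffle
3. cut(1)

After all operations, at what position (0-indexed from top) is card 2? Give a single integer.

After op 1 (out_shuffle): [0 5 1 6 2 7 3 8 4 9]
After op 2 (out_shuffle): [0 7 5 3 1 8 6 4 2 9]
After op 3 (cut(1)): [7 5 3 1 8 6 4 2 9 0]
Card 2 is at position 7.

Answer: 7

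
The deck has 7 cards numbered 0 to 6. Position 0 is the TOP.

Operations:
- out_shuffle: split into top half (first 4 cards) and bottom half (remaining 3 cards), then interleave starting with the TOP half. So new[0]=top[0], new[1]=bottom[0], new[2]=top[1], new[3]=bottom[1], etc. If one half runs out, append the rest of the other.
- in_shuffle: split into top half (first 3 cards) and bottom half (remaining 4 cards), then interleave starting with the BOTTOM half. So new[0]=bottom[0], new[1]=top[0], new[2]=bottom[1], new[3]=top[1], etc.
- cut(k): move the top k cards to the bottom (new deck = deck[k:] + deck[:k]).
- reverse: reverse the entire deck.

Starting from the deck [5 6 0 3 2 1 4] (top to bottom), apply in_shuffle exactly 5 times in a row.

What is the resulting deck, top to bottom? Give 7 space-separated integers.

After op 1 (in_shuffle): [3 5 2 6 1 0 4]
After op 2 (in_shuffle): [6 3 1 5 0 2 4]
After op 3 (in_shuffle): [5 6 0 3 2 1 4]
After op 4 (in_shuffle): [3 5 2 6 1 0 4]
After op 5 (in_shuffle): [6 3 1 5 0 2 4]

Answer: 6 3 1 5 0 2 4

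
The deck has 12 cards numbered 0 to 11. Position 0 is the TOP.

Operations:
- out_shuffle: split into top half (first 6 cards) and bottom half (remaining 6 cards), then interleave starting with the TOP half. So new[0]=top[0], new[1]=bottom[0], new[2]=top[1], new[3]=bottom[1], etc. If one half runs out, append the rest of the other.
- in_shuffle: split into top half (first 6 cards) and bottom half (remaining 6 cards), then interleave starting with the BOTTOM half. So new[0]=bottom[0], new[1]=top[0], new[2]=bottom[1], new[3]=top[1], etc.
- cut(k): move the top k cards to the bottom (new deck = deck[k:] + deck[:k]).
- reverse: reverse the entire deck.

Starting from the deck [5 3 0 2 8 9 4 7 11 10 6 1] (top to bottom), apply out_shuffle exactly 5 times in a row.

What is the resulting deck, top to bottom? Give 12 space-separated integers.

Answer: 5 6 10 11 7 4 9 8 2 0 3 1

Derivation:
After op 1 (out_shuffle): [5 4 3 7 0 11 2 10 8 6 9 1]
After op 2 (out_shuffle): [5 2 4 10 3 8 7 6 0 9 11 1]
After op 3 (out_shuffle): [5 7 2 6 4 0 10 9 3 11 8 1]
After op 4 (out_shuffle): [5 10 7 9 2 3 6 11 4 8 0 1]
After op 5 (out_shuffle): [5 6 10 11 7 4 9 8 2 0 3 1]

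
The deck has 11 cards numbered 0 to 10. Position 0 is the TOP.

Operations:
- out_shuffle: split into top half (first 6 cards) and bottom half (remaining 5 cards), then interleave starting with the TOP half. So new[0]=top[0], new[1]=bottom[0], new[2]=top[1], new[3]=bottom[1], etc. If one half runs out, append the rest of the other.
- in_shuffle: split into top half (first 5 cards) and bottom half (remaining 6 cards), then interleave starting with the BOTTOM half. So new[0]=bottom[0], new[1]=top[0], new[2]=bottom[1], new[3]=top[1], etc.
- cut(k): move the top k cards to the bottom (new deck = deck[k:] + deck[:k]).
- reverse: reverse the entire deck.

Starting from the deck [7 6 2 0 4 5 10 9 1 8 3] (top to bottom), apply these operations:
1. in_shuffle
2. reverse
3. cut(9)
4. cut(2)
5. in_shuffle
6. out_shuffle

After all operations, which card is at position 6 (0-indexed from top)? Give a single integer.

Answer: 4

Derivation:
After op 1 (in_shuffle): [5 7 10 6 9 2 1 0 8 4 3]
After op 2 (reverse): [3 4 8 0 1 2 9 6 10 7 5]
After op 3 (cut(9)): [7 5 3 4 8 0 1 2 9 6 10]
After op 4 (cut(2)): [3 4 8 0 1 2 9 6 10 7 5]
After op 5 (in_shuffle): [2 3 9 4 6 8 10 0 7 1 5]
After op 6 (out_shuffle): [2 10 3 0 9 7 4 1 6 5 8]
Position 6: card 4.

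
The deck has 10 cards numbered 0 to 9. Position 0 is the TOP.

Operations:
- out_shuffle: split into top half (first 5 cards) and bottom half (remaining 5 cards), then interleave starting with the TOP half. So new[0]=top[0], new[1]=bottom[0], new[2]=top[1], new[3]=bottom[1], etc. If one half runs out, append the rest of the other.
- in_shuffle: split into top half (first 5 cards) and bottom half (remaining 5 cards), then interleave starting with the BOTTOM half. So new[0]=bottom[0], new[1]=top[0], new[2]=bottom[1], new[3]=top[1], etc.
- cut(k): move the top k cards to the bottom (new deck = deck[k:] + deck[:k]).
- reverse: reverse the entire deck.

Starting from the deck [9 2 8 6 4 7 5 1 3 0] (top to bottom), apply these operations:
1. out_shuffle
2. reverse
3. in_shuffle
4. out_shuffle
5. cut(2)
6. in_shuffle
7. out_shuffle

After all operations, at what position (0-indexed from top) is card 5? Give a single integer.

After op 1 (out_shuffle): [9 7 2 5 8 1 6 3 4 0]
After op 2 (reverse): [0 4 3 6 1 8 5 2 7 9]
After op 3 (in_shuffle): [8 0 5 4 2 3 7 6 9 1]
After op 4 (out_shuffle): [8 3 0 7 5 6 4 9 2 1]
After op 5 (cut(2)): [0 7 5 6 4 9 2 1 8 3]
After op 6 (in_shuffle): [9 0 2 7 1 5 8 6 3 4]
After op 7 (out_shuffle): [9 5 0 8 2 6 7 3 1 4]
Card 5 is at position 1.

Answer: 1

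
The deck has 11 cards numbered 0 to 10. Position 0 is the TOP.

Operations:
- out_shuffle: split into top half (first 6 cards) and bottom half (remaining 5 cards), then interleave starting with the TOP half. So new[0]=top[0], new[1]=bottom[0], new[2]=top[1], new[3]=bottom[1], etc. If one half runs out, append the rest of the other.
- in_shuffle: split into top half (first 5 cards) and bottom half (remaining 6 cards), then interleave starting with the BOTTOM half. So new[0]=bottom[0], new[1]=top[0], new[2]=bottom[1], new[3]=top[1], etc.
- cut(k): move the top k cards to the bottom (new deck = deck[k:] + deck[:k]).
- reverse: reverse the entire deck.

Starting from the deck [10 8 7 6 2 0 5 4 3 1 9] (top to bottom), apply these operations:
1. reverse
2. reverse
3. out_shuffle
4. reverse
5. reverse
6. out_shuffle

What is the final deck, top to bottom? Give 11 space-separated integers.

Answer: 10 6 5 1 8 2 4 9 7 0 3

Derivation:
After op 1 (reverse): [9 1 3 4 5 0 2 6 7 8 10]
After op 2 (reverse): [10 8 7 6 2 0 5 4 3 1 9]
After op 3 (out_shuffle): [10 5 8 4 7 3 6 1 2 9 0]
After op 4 (reverse): [0 9 2 1 6 3 7 4 8 5 10]
After op 5 (reverse): [10 5 8 4 7 3 6 1 2 9 0]
After op 6 (out_shuffle): [10 6 5 1 8 2 4 9 7 0 3]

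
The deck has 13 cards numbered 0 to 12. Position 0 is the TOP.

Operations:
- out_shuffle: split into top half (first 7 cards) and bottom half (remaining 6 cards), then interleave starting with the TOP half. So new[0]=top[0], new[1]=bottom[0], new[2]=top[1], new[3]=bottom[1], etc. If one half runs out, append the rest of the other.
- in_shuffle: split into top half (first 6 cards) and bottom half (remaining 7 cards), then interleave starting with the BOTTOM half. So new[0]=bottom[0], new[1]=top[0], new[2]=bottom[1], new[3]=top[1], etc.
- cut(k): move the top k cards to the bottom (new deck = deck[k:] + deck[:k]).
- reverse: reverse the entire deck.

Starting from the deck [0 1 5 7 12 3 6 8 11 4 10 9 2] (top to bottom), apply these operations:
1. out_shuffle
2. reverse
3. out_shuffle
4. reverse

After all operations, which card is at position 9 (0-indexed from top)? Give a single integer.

After op 1 (out_shuffle): [0 8 1 11 5 4 7 10 12 9 3 2 6]
After op 2 (reverse): [6 2 3 9 12 10 7 4 5 11 1 8 0]
After op 3 (out_shuffle): [6 4 2 5 3 11 9 1 12 8 10 0 7]
After op 4 (reverse): [7 0 10 8 12 1 9 11 3 5 2 4 6]
Position 9: card 5.

Answer: 5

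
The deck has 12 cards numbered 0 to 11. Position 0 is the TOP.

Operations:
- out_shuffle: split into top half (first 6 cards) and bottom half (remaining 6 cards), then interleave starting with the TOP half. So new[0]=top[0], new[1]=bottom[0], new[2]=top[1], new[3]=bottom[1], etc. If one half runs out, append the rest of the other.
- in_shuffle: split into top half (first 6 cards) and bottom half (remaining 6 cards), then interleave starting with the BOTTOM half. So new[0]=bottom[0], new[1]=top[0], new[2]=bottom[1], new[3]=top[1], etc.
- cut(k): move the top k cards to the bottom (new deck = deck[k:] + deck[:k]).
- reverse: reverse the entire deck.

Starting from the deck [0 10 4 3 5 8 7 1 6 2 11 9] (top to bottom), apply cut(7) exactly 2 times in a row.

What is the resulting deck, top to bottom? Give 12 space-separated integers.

Answer: 4 3 5 8 7 1 6 2 11 9 0 10

Derivation:
After op 1 (cut(7)): [1 6 2 11 9 0 10 4 3 5 8 7]
After op 2 (cut(7)): [4 3 5 8 7 1 6 2 11 9 0 10]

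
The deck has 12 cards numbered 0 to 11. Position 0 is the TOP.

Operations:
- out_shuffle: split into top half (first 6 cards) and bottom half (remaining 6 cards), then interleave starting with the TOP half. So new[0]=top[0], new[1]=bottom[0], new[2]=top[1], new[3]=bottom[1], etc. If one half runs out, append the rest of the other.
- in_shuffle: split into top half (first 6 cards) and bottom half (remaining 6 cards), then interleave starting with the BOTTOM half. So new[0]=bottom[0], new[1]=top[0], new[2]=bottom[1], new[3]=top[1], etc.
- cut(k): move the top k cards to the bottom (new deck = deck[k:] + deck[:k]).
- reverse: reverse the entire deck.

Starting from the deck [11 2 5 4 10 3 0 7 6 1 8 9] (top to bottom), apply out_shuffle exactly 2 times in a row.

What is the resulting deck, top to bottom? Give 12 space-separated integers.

Answer: 11 4 0 1 2 10 7 8 5 3 6 9

Derivation:
After op 1 (out_shuffle): [11 0 2 7 5 6 4 1 10 8 3 9]
After op 2 (out_shuffle): [11 4 0 1 2 10 7 8 5 3 6 9]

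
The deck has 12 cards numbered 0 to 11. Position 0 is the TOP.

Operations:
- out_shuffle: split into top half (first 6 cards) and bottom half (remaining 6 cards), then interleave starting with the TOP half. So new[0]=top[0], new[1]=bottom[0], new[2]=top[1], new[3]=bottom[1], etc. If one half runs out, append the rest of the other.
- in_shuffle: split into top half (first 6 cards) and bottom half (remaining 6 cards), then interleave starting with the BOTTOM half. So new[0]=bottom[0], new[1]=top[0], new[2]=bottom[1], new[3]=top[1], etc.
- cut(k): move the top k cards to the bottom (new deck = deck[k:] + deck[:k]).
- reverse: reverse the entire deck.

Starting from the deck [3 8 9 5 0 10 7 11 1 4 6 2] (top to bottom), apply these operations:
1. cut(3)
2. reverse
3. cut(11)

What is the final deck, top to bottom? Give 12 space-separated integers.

Answer: 5 9 8 3 2 6 4 1 11 7 10 0

Derivation:
After op 1 (cut(3)): [5 0 10 7 11 1 4 6 2 3 8 9]
After op 2 (reverse): [9 8 3 2 6 4 1 11 7 10 0 5]
After op 3 (cut(11)): [5 9 8 3 2 6 4 1 11 7 10 0]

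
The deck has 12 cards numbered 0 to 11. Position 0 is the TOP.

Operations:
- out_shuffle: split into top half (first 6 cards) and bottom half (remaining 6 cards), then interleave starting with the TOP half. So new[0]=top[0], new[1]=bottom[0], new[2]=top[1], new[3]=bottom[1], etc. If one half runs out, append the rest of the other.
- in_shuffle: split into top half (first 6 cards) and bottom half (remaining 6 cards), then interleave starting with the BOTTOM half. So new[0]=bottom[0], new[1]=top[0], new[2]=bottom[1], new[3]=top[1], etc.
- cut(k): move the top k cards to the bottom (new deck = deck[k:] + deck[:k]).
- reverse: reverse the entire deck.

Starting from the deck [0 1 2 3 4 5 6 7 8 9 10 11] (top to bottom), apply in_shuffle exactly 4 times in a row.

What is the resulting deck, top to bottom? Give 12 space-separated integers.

Answer: 8 4 0 9 5 1 10 6 2 11 7 3

Derivation:
After op 1 (in_shuffle): [6 0 7 1 8 2 9 3 10 4 11 5]
After op 2 (in_shuffle): [9 6 3 0 10 7 4 1 11 8 5 2]
After op 3 (in_shuffle): [4 9 1 6 11 3 8 0 5 10 2 7]
After op 4 (in_shuffle): [8 4 0 9 5 1 10 6 2 11 7 3]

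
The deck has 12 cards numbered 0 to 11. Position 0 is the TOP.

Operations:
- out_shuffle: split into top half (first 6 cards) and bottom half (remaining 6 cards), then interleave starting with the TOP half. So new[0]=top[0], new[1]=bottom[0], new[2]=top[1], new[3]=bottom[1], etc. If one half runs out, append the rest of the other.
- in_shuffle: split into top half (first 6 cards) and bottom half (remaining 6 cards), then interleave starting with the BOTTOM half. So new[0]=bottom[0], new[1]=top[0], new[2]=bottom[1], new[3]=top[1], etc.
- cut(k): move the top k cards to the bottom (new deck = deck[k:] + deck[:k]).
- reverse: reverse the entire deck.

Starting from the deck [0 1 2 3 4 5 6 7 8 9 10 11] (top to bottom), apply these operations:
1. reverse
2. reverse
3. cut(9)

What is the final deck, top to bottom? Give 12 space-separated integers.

Answer: 9 10 11 0 1 2 3 4 5 6 7 8

Derivation:
After op 1 (reverse): [11 10 9 8 7 6 5 4 3 2 1 0]
After op 2 (reverse): [0 1 2 3 4 5 6 7 8 9 10 11]
After op 3 (cut(9)): [9 10 11 0 1 2 3 4 5 6 7 8]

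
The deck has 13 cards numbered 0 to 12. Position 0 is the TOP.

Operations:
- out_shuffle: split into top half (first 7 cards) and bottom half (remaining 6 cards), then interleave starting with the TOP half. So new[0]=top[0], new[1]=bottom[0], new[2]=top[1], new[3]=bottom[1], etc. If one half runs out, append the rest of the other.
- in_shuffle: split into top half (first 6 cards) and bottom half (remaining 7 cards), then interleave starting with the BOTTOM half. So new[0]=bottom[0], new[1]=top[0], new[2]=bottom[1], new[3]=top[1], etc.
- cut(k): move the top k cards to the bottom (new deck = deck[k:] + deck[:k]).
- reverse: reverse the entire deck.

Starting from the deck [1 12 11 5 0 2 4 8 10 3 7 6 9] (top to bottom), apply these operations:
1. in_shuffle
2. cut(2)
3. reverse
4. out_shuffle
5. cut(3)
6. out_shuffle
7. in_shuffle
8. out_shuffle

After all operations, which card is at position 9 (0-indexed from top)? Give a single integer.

After op 1 (in_shuffle): [4 1 8 12 10 11 3 5 7 0 6 2 9]
After op 2 (cut(2)): [8 12 10 11 3 5 7 0 6 2 9 4 1]
After op 3 (reverse): [1 4 9 2 6 0 7 5 3 11 10 12 8]
After op 4 (out_shuffle): [1 5 4 3 9 11 2 10 6 12 0 8 7]
After op 5 (cut(3)): [3 9 11 2 10 6 12 0 8 7 1 5 4]
After op 6 (out_shuffle): [3 0 9 8 11 7 2 1 10 5 6 4 12]
After op 7 (in_shuffle): [2 3 1 0 10 9 5 8 6 11 4 7 12]
After op 8 (out_shuffle): [2 8 3 6 1 11 0 4 10 7 9 12 5]
Position 9: card 7.

Answer: 7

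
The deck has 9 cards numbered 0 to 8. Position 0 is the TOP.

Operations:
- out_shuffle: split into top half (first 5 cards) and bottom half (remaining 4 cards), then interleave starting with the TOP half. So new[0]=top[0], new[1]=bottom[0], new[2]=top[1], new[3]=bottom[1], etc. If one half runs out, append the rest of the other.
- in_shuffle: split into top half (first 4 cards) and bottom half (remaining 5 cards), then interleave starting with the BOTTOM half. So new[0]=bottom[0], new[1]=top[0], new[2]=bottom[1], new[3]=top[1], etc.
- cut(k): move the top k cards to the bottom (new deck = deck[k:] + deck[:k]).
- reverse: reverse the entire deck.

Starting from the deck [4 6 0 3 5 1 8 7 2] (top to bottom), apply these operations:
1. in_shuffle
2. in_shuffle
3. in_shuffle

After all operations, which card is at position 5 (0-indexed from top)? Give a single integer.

Answer: 0

Derivation:
After op 1 (in_shuffle): [5 4 1 6 8 0 7 3 2]
After op 2 (in_shuffle): [8 5 0 4 7 1 3 6 2]
After op 3 (in_shuffle): [7 8 1 5 3 0 6 4 2]
Position 5: card 0.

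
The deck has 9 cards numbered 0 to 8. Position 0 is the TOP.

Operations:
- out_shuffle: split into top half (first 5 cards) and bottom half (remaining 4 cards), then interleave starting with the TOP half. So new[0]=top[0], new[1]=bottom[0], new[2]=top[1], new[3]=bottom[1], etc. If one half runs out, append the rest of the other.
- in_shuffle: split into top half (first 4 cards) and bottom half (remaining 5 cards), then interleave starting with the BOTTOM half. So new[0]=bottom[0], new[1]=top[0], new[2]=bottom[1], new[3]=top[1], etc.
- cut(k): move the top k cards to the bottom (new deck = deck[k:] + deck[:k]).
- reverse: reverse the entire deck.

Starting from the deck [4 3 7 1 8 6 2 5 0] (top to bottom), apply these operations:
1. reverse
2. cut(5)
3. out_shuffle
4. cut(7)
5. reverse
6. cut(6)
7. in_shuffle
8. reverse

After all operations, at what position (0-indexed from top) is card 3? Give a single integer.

After op 1 (reverse): [0 5 2 6 8 1 7 3 4]
After op 2 (cut(5)): [1 7 3 4 0 5 2 6 8]
After op 3 (out_shuffle): [1 5 7 2 3 6 4 8 0]
After op 4 (cut(7)): [8 0 1 5 7 2 3 6 4]
After op 5 (reverse): [4 6 3 2 7 5 1 0 8]
After op 6 (cut(6)): [1 0 8 4 6 3 2 7 5]
After op 7 (in_shuffle): [6 1 3 0 2 8 7 4 5]
After op 8 (reverse): [5 4 7 8 2 0 3 1 6]
Card 3 is at position 6.

Answer: 6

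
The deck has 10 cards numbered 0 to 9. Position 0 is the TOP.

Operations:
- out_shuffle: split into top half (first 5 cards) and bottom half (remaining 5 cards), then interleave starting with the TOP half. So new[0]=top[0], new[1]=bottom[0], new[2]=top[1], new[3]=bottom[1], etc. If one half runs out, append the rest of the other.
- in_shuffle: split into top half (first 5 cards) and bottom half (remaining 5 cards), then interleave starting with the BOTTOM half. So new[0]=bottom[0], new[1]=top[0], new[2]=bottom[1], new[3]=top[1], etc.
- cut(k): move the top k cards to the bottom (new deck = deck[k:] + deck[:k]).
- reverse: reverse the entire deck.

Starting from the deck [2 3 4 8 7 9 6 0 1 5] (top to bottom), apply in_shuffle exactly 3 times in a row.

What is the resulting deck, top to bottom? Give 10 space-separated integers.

Answer: 6 4 5 9 3 1 7 2 0 8

Derivation:
After op 1 (in_shuffle): [9 2 6 3 0 4 1 8 5 7]
After op 2 (in_shuffle): [4 9 1 2 8 6 5 3 7 0]
After op 3 (in_shuffle): [6 4 5 9 3 1 7 2 0 8]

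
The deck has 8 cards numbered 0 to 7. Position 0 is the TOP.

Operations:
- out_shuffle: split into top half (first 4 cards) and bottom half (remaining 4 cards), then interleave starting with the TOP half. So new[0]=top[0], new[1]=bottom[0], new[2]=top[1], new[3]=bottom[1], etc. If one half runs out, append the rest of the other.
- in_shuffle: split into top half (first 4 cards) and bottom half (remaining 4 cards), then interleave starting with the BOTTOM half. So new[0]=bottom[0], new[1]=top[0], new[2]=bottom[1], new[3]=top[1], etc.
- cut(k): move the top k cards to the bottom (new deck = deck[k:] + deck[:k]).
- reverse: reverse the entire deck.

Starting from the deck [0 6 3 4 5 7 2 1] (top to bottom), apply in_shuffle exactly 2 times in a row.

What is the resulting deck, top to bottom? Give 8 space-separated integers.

Answer: 2 5 3 0 1 7 4 6

Derivation:
After op 1 (in_shuffle): [5 0 7 6 2 3 1 4]
After op 2 (in_shuffle): [2 5 3 0 1 7 4 6]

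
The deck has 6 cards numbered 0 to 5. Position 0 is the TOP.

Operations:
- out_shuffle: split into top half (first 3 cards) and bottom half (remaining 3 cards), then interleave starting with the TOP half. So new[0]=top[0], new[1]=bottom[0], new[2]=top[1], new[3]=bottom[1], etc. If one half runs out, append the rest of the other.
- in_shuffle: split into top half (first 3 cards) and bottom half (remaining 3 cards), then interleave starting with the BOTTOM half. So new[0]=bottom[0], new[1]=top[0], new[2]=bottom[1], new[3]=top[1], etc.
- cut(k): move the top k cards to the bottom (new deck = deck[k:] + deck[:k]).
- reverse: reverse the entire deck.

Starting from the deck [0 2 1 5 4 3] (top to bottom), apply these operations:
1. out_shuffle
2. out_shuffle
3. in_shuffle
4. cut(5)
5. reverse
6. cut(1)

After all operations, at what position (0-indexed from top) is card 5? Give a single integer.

Answer: 4

Derivation:
After op 1 (out_shuffle): [0 5 2 4 1 3]
After op 2 (out_shuffle): [0 4 5 1 2 3]
After op 3 (in_shuffle): [1 0 2 4 3 5]
After op 4 (cut(5)): [5 1 0 2 4 3]
After op 5 (reverse): [3 4 2 0 1 5]
After op 6 (cut(1)): [4 2 0 1 5 3]
Card 5 is at position 4.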